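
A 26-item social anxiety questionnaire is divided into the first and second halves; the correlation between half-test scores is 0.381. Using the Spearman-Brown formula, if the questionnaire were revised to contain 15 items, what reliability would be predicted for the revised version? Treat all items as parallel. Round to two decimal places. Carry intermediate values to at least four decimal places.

0.42

Full-test reliability from the split-half r: r_full = 2(0.381)/(1 + 0.381) = 0.5518
Length factor from 26 to 15 items: n = 15/26 = 0.5769
r_new = n·r_full / (1 + (n − 1)·r_full) = 0.3183 / 0.7665 ≈ 0.4153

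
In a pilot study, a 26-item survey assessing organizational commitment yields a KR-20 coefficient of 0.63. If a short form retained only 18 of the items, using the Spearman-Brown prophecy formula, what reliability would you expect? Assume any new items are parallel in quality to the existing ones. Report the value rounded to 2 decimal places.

n = 18/26 = 0.6923
r_new = (0.6923 × 0.63) / (1 + (0.6923 − 1) × 0.63)
     = 0.4361 / 0.8061 = 0.5410

0.54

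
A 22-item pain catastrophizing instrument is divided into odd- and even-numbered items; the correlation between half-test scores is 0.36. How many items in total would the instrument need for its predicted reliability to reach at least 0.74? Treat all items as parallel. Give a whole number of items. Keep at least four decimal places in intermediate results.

Corrected full-test reliability: r_full = 2 × 0.36 / (1 + 0.36) ≈ 0.5294
n = r_tgt(1 − r_full) / [r_full(1 − r_tgt)] = 0.74 × 0.4706 / (0.5294 × 0.26) ≈ 2.5300
Required items = 2.5300 × 22 = 55.66, so 56 items.

56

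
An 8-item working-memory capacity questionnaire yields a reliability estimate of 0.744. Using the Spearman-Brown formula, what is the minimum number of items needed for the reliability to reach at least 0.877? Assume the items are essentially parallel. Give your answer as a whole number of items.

20

Rearranging the Spearman-Brown formula for n,
n = r*(1 − r) / [ r (1 − r*) ]
n = 0.877 × (1 − 0.744) / [ 0.744 × (1 − 0.877) ]
n = 0.224512 / 0.091512 ≈ 2.4534
2.4534 × 8 = 19.63 → 20 items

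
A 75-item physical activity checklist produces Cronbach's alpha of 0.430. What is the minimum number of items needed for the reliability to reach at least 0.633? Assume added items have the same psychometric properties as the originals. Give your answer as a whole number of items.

n = [0.633 × 0.570] / [0.430 × 0.367]
n = 0.360810 / 0.157810 ≈ 2.2864
2.2864 × 75 = 171.48 → 172 items

172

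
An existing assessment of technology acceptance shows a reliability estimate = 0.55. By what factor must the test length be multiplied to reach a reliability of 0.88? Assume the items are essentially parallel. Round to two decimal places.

6.00

n = 0.88 × (1 − 0.55) / [ 0.55 × (1 − 0.88) ]
n = 0.3960 / 0.0660 ≈ 6.0000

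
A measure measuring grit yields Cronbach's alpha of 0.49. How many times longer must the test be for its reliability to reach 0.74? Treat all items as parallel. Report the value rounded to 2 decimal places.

2.96

Spearman-Brown solved for the length factor n:
n = r_target (1 − r_old) / [ r_old (1 − r_target) ]
n = [0.74 × 0.51] / [0.49 × 0.26]
n = 0.3774 / 0.1274 ≈ 2.9623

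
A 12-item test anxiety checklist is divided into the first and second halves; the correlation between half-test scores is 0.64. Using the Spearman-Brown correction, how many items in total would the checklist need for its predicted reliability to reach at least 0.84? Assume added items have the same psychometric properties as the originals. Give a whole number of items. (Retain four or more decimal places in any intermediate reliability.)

r_full = 2(0.64)/(1 + 0.64) = 0.7805
Solve Spearman-Brown for n: n = 0.84(1 − 0.7805) / [0.7805(1 − 0.84)] = 1.4765
Required items = 1.4765 × 12 = 17.72, so 18 items.

18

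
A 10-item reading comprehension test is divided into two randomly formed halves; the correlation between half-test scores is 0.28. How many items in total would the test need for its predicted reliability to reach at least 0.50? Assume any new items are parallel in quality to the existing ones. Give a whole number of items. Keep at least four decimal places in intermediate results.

13

r_full = 2(0.28)/(1 + 0.28) = 0.4375
n = r_tgt(1 − r_full) / [r_full(1 − r_tgt)] = 0.50 × 0.5625 / (0.4375 × 0.50) ≈ 1.2857
Items = 1.2857 × 10 ≈ 12.86 → 13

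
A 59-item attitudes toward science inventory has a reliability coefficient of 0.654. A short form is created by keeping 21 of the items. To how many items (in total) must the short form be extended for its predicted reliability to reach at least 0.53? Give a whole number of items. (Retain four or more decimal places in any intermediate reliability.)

First, r for the 21-item form: n = 21/59 = 0.3559, so r_21 = 0.3559·0.654/(1 + (0.3559 − 1)·0.654) = 0.4022
Then solve for n' with r_old = 0.4022, r_target = 0.53: n' = 0.53(1 − 0.4022)/[0.4022(1 − 0.53)] = 1.6761
Items = 1.6761 × 21 ≈ 35.20 → 36

36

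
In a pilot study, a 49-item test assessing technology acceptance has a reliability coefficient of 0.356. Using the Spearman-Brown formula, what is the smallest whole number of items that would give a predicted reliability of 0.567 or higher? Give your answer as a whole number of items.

Invert Spearman-Brown to solve for n:
n = r*(1 − r) / [ r (1 − r*) ]
n = 0.567(1 − 0.356) / [0.356(1 − 0.567)]
n = 0.365148 / 0.154148 ≈ 2.3688
Items needed = n × 49 = 2.3688 × 49 ≈ 116.07 → round up to 117

117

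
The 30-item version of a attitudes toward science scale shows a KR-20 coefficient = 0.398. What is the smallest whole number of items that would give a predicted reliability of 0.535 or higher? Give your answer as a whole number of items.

53

Invert Spearman-Brown to solve for n:
n = r*(1 − r) / [ r (1 − r*) ]
n = 0.535 × (1 − 0.398) / [ 0.398 × (1 − 0.535) ]
  = 0.322070 / 0.185070 = 1.7403
Items needed = n × 30 = 1.7403 × 30 ≈ 52.21 → round up to 53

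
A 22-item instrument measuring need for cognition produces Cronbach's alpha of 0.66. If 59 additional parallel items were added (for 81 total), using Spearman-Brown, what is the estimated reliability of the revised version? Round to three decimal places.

0.877

The new length is 81/22 = 3.6818 times the old.
By Spearman-Brown, r_new = n r / (1 + (n − 1) r).
r_new = 3.6818·0.66 / [1 + (3.6818 − 1)·0.66]
r_new = 2.4300 / 2.7700 ≈ 0.8773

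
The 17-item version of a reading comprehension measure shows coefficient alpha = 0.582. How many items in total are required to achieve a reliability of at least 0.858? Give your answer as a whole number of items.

74

Spearman-Brown solved for the length factor n:
n = r*(1 − r) / [ r (1 − r*) ]
n = 0.858(1 − 0.582) / [0.582(1 − 0.858)]
  = 0.358644 / 0.082644 = 4.3396
So the test needs 4.3396 × 17 ≈ 73.77 items; rounding up, 74.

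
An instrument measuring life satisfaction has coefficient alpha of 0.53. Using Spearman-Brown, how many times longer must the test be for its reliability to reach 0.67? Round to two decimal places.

n = 0.67 × (1 − 0.53) / [ 0.53 × (1 − 0.67) ]
  = 0.3149 / 0.1749 = 1.8005

1.80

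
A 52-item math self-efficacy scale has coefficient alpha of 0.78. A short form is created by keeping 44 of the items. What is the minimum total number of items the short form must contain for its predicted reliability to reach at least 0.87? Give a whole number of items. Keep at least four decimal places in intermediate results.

Short-form reliability: n = 44/52 = 0.8462; r_44 = n·r/(1+(n−1)r) ≈ 0.7500
Then solve for n' with r_old = 0.7500, r_target = 0.87: n' = 0.87(1 − 0.7500)/[0.7500(1 − 0.87)] = 2.2308
Items = 2.2308 × 44 ≈ 98.16 → 99

99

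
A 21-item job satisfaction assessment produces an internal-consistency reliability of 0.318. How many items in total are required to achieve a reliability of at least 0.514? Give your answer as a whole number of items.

48

Rearranging the Spearman-Brown formula for n,
n = r*(1 − r) / [ r (1 − r*) ]
n = [0.514 × 0.682] / [0.318 × 0.486]
  = 0.350548 / 0.154548 = 2.2682
Items needed = n × 21 = 2.2682 × 21 ≈ 47.63 → round up to 48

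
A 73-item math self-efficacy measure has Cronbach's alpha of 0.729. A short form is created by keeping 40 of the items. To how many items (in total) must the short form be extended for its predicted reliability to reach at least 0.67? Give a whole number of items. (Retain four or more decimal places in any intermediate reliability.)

First, r for the 40-item form: n = 40/73 = 0.5479, so r_40 = 0.5479·0.729/(1 + (0.5479 − 1)·0.729) = 0.5958
Length factor from the short form to reach 0.67: n' = 0.67(1 − 0.5958) / [0.5958(1 − 0.67)] ≈ 1.3774
Total items = 1.3774 × 40 = 55.10, rounded up to 56.

56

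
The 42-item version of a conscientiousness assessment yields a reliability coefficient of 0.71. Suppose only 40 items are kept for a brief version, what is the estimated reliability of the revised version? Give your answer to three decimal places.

The new length is 40/42 = 0.9524 times the old.
Apply the Spearman-Brown prophecy formula, r' = nr / [1 + (n − 1)r]:
r_new = (0.9524 × 0.71) / (1 + (0.9524 − 1) × 0.71)
r_new = 0.6762 / 0.9662 ≈ 0.6999

0.700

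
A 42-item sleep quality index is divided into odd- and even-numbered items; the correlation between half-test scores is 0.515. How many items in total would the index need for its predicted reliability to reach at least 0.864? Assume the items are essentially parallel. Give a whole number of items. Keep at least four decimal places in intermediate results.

126

r_full = 2(0.515)/(1 + 0.515) = 0.6799
n = r_tgt(1 − r_full) / [r_full(1 − r_tgt)] = 0.864 × 0.3201 / (0.6799 × 0.136) ≈ 2.9910
Required items = 2.9910 × 42 = 125.62, so 126 items.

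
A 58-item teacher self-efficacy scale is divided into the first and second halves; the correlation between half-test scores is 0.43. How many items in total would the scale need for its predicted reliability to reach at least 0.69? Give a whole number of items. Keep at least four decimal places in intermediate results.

86

r_full = 2(0.43)/(1 + 0.43) = 0.6014
Solve Spearman-Brown for n: n = 0.69(1 − 0.6014) / [0.6014(1 − 0.69)] = 1.4752
Required items = 1.4752 × 58 = 85.56, so 86 items.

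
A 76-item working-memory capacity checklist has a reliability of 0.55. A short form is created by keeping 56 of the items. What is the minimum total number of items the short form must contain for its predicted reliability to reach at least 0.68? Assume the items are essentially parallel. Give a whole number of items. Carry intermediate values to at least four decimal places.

Short-form reliability: n = 56/76 = 0.7368; r_56 = n·r/(1+(n−1)r) ≈ 0.4738
Length factor from the short form to reach 0.68: n' = 0.68(1 − 0.4738) / [0.4738(1 − 0.68)] ≈ 2.3600
Total items = 2.3600 × 56 = 132.16, rounded up to 133.

133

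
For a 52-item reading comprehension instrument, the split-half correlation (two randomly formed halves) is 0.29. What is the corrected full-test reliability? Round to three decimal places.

The full test is twice the length of either half (n = 2).
r_full = 2(0.29) / (1 + 0.29)
r_full = 0.5800 / 1.2900 ≈ 0.4496

0.450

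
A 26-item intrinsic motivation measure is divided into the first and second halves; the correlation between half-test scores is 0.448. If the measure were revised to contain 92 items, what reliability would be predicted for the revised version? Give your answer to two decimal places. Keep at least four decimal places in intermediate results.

0.85

First correct the split-half correlation to full-test reliability: r_full = 2 × 0.448 / (1 + 0.448) ≈ 0.6188
Length factor from 26 to 92 items: n = 92/26 = 3.5385
r_new = n·r_full / (1 + (n − 1)·r_full) = 2.1896 / 2.5708 ≈ 0.8517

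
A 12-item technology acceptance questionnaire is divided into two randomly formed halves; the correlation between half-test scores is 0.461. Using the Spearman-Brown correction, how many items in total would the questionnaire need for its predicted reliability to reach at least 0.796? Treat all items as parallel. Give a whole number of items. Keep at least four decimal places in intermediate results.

28

r_full = 2(0.461)/(1 + 0.461) = 0.6311
n = r_tgt(1 − r_full) / [r_full(1 − r_tgt)] = 0.796 × 0.3689 / (0.6311 × 0.204) ≈ 2.2808
Items = 2.2808 × 12 ≈ 27.37 → 28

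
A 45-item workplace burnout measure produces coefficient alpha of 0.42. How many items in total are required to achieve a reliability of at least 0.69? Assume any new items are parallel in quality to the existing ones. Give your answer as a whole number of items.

139

n = [0.69 × 0.58] / [0.42 × 0.31]
  = 0.4002 / 0.1302 = 3.0737
So the test needs 3.0737 × 45 ≈ 138.32 items; rounding up, 139.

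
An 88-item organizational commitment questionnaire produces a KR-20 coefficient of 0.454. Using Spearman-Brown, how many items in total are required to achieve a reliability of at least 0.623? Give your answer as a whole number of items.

n = [0.623 × 0.546] / [0.454 × 0.377]
  = 0.340158 / 0.171158 = 1.9874
Items needed = n × 88 = 1.9874 × 88 ≈ 174.89 → round up to 175

175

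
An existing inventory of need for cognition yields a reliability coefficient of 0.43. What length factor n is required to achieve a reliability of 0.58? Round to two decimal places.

n = [0.58 × 0.57] / [0.43 × 0.42]
  = 0.3306 / 0.1806 = 1.8306

1.83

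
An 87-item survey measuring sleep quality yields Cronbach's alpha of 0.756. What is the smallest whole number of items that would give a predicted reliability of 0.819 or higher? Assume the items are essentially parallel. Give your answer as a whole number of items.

128

Spearman-Brown solved for the length factor n:
n = r*(1 − r) / [ r (1 − r*) ]
n = 0.819 × (1 − 0.756) / [ 0.756 × (1 − 0.819) ]
n = 0.199836 / 0.136836 ≈ 1.4604
1.4604 × 87 = 127.05 → 128 items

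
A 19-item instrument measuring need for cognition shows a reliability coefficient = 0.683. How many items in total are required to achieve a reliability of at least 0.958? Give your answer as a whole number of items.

202

n = 0.958 × (1 − 0.683) / [ 0.683 × (1 − 0.958) ]
n = 0.303686 / 0.028686 ≈ 10.5866
So the test needs 10.5866 × 19 ≈ 201.15 items; rounding up, 202.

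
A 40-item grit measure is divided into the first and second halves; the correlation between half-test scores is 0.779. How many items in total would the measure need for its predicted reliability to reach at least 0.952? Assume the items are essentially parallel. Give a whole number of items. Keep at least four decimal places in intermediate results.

Corrected full-test reliability: r_full = 2 × 0.779 / (1 + 0.779) ≈ 0.8758
Solve Spearman-Brown for n: n = 0.952(1 − 0.8758) / [0.8758(1 − 0.952)] = 2.8126
Items = 2.8126 × 40 ≈ 112.50 → 113

113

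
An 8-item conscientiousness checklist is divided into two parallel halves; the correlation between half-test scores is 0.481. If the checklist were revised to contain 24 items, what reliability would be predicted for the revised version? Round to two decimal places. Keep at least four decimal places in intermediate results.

0.85

First correct the split-half correlation to full-test reliability: r_full = 2 × 0.481 / (1 + 0.481) ≈ 0.6496
Then adjust to 24 items: n = 24/8 = 3.0000
r_new = n·r_full / (1 + (n − 1)·r_full) = 1.9488 / 2.2992 ≈ 0.8476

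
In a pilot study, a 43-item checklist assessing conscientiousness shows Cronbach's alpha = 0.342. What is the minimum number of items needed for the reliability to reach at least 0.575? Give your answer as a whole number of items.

112

n = [0.575 × 0.658] / [0.342 × 0.425]
  = 0.378350 / 0.145350 = 2.6030
2.6030 × 43 = 111.93 → 112 items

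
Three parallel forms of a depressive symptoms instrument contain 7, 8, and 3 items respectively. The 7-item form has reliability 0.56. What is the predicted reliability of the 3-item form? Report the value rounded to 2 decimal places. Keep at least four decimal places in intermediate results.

The 8-item form is not needed; work directly from the 7-item form with n = 3/7 = 0.4286.
r_{3} = n·r / (1 + (n − 1)·r) = 0.2400 / 0.6800 ≈ 0.3529

0.35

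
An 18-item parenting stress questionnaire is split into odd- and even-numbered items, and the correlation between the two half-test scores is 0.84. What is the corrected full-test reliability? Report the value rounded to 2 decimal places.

r_full = 2(0.84) / (1 + 0.84)
       = 1.6800 / 1.8400 = 0.9130

0.91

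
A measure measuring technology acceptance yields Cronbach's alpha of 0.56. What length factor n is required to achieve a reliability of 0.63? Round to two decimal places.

n = 0.63(1 − 0.56) / [0.56(1 − 0.63)]
  = 0.2772 / 0.2072 = 1.3378

1.34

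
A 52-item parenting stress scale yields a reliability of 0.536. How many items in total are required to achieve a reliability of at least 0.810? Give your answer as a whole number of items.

192

Spearman-Brown solved for the length factor n:
n = r_target (1 − r_old) / [ r_old (1 − r_target) ]
n = 0.810(1 − 0.536) / [0.536(1 − 0.810)]
n = 0.375840 / 0.101840 ≈ 3.6905
3.6905 × 52 = 191.91 → 192 items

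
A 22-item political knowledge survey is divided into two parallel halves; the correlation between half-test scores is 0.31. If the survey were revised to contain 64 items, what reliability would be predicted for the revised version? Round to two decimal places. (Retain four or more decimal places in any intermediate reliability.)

0.72

Full-test reliability from the split-half r: r_full = 2(0.31)/(1 + 0.31) = 0.4733
Then adjust to 64 items: n = 64/22 = 2.9091
r_new = n·r_full / (1 + (n − 1)·r_full) = 1.3769 / 1.9036 ≈ 0.7233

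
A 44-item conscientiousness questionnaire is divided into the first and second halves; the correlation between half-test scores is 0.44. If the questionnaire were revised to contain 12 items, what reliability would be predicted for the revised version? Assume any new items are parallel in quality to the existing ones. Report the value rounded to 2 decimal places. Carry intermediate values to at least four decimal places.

Spearman-Brown correction (n = 2): r_full = 2·0.44/(1 + 0.44) = 0.6111
Length factor from 44 to 12 items: n = 12/44 = 0.2727
r_new = n·r_full / (1 + (n − 1)·r_full) = 0.1666 / 0.5555 ≈ 0.2999

0.30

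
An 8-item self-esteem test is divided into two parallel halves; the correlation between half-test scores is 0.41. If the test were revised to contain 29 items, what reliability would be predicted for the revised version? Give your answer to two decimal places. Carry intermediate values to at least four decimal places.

Spearman-Brown correction (n = 2): r_full = 2·0.41/(1 + 0.41) = 0.5816
Length factor from 8 to 29 items: n = 29/8 = 3.6250
r_new = n·r_full / (1 + (n − 1)·r_full) = 2.1083 / 2.5267 ≈ 0.8344

0.83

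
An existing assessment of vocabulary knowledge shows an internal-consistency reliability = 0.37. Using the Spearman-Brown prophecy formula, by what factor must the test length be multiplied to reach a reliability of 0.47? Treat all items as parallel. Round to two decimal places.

1.51

Invert Spearman-Brown to solve for n:
n = r*(1 − r) / [ r (1 − r*) ]
n = [0.47 × 0.63] / [0.37 × 0.53]
n = 0.2961 / 0.1961 ≈ 1.5099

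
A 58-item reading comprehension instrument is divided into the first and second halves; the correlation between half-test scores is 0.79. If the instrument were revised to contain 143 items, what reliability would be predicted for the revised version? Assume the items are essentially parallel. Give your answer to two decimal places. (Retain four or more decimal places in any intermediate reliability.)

0.95

First correct the split-half correlation to full-test reliability: r_full = 2 × 0.79 / (1 + 0.79) ≈ 0.8827
Length factor from 58 to 143 items: n = 143/58 = 2.4655
r_new = n·r_full / (1 + (n − 1)·r_full) = 2.1763 / 2.2936 ≈ 0.9489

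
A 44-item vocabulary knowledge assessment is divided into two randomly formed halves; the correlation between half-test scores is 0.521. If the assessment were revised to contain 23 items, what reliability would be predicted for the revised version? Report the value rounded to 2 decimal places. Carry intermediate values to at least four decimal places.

Full-test reliability from the split-half r: r_full = 2(0.521)/(1 + 0.521) = 0.6851
Length factor from 44 to 23 items: n = 23/44 = 0.5227
r_new = n·r_full / (1 + (n − 1)·r_full) = 0.3581 / 0.6730 ≈ 0.5321

0.53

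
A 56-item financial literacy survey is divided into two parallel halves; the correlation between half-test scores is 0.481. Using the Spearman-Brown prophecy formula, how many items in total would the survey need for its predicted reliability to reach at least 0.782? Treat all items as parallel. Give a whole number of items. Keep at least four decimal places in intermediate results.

109

r_full = 2(0.481)/(1 + 0.481) = 0.6496
n = r_tgt(1 − r_full) / [r_full(1 − r_tgt)] = 0.782 × 0.3504 / (0.6496 × 0.218) ≈ 1.9349
Required items = 1.9349 × 56 = 108.35, so 109 items.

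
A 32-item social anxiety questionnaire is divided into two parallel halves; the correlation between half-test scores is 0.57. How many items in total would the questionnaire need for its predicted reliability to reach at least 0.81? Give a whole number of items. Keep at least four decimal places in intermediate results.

52

r_full = 2(0.57)/(1 + 0.57) = 0.7261
Solve Spearman-Brown for n: n = 0.81(1 − 0.7261) / [0.7261(1 − 0.81)] = 1.6082
Items = 1.6082 × 32 ≈ 51.46 → 52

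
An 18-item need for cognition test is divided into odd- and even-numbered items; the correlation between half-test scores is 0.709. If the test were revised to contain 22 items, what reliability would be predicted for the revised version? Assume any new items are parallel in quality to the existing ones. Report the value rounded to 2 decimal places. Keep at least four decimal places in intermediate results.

Full-test reliability from the split-half r: r_full = 2(0.709)/(1 + 0.709) = 0.8297
Length factor from 18 to 22 items: n = 22/18 = 1.2222
r_new = n·r_full / (1 + (n − 1)·r_full) = 1.0141 / 1.1844 ≈ 0.8562

0.86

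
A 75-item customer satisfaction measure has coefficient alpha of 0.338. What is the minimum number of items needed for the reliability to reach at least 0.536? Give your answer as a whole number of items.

170

Rearranging the Spearman-Brown formula for n,
n = r*(1 − r) / [ r (1 − r*) ]
n = 0.536(1 − 0.338) / [0.338(1 − 0.536)]
n = 0.354832 / 0.156832 ≈ 2.2625
2.2625 × 75 = 169.69 → 170 items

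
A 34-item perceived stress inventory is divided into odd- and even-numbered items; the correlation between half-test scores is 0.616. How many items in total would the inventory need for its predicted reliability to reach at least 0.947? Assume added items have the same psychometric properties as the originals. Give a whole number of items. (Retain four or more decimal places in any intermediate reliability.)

Corrected full-test reliability: r_full = 2 × 0.616 / (1 + 0.616) ≈ 0.7624
n = r_tgt(1 − r_full) / [r_full(1 − r_tgt)] = 0.947 × 0.2376 / (0.7624 × 0.053) ≈ 5.5685
Items = 5.5685 × 34 ≈ 189.33 → 190

190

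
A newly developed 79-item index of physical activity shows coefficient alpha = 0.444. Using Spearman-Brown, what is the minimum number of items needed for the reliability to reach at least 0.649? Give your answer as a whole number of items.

183

Rearranging the Spearman-Brown formula for n,
n = r_target (1 − r_old) / [ r_old (1 − r_target) ]
n = 0.649 × (1 − 0.444) / [ 0.444 × (1 − 0.649) ]
  = 0.360844 / 0.155844 = 2.3154
Items needed = n × 79 = 2.3154 × 79 ≈ 182.92 → round up to 183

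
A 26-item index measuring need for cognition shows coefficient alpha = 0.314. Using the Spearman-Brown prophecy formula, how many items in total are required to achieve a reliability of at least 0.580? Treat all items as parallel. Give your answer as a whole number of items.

79

n = 0.580(1 − 0.314) / [0.314(1 − 0.580)]
  = 0.397880 / 0.131880 = 3.0170
Items needed = n × 26 = 3.0170 × 26 ≈ 78.44 → round up to 79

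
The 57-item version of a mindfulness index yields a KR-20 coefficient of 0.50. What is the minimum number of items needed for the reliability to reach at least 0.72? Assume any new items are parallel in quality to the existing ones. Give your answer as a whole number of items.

147

Rearranging the Spearman-Brown formula for n,
n = r*(1 − r) / [ r (1 − r*) ]
n = 0.72 × (1 − 0.50) / [ 0.50 × (1 − 0.72) ]
  = 0.3600 / 0.1400 = 2.5714
Items needed = n × 57 = 2.5714 × 57 ≈ 146.57 → round up to 147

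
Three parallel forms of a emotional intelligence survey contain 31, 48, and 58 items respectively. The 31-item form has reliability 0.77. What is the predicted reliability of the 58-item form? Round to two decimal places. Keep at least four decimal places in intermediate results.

0.86

The 48-item form is not needed; work directly from the 31-item form with n = 58/31 = 1.8710.
r_{58} = n·r / (1 + (n − 1)·r) = 1.4407 / 1.6707 ≈ 0.8623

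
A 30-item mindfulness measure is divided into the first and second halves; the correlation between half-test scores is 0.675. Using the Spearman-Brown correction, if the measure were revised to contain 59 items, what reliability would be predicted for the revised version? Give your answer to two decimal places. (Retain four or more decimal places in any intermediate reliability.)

Full-test reliability from the split-half r: r_full = 2(0.675)/(1 + 0.675) = 0.8060
Then adjust to 59 items: n = 59/30 = 1.9667
r_new = n·r_full / (1 + (n − 1)·r_full) = 1.5852 / 1.7792 ≈ 0.8910

0.89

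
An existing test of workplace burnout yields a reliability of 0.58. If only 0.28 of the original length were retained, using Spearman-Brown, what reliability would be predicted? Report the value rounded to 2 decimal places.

r_new = (0.28 × 0.58) / (1 + (0.28 − 1) × 0.58)
     = 0.1624 / 0.5824 = 0.2788

0.28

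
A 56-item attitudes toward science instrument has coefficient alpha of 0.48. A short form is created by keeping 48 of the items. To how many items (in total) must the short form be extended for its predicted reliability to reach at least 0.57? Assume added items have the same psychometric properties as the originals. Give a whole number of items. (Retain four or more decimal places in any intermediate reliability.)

81

Short-form reliability: n = 48/56 = 0.8571; r_48 = n·r/(1+(n−1)r) ≈ 0.4417
Then solve for n' with r_old = 0.4417, r_target = 0.57: n' = 0.57(1 − 0.4417)/[0.4417(1 − 0.57)] = 1.6755
Total items = 1.6755 × 48 = 80.42, rounded up to 81.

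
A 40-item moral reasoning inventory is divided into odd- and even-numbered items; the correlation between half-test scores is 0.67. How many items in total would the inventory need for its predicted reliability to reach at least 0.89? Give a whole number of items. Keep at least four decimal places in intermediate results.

Corrected full-test reliability: r_full = 2 × 0.67 / (1 + 0.67) ≈ 0.8024
n = r_tgt(1 − r_full) / [r_full(1 − r_tgt)] = 0.89 × 0.1976 / (0.8024 × 0.11) ≈ 1.9925
Items = 1.9925 × 40 ≈ 79.70 → 80

80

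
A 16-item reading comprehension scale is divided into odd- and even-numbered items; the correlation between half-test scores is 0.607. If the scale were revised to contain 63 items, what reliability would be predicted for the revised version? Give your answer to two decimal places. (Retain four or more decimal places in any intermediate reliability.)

First correct the split-half correlation to full-test reliability: r_full = 2 × 0.607 / (1 + 0.607) ≈ 0.7554
Then adjust to 63 items: n = 63/16 = 3.9375
r_new = n·r_full / (1 + (n − 1)·r_full) = 2.9744 / 3.2190 ≈ 0.9240

0.92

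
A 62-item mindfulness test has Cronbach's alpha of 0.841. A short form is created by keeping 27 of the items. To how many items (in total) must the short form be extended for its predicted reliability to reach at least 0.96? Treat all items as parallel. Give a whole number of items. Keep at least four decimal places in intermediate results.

Short-form reliability: n = 27/62 = 0.4355; r_27 = n·r/(1+(n−1)r) ≈ 0.6973
Then solve for n' with r_old = 0.6973, r_target = 0.96: n' = 0.96(1 − 0.6973)/[0.6973(1 − 0.96)] = 10.4185
Total items = 10.4185 × 27 = 281.30, rounded up to 282.

282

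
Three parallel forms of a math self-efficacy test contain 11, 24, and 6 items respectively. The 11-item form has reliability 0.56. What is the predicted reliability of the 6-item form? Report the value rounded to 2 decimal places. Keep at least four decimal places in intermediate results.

The 24-item form is not needed; work directly from the 11-item form with n = 6/11 = 0.5455.
r_{6} = n·r / (1 + (n − 1)·r) = 0.3055 / 0.7455 ≈ 0.4098

0.41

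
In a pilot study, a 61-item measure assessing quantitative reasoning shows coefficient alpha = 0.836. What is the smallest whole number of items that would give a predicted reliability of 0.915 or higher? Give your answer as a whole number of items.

n = 0.915(1 − 0.836) / [0.836(1 − 0.915)]
n = 0.150060 / 0.071060 ≈ 2.1117
2.1117 × 61 = 128.81 → 129 items

129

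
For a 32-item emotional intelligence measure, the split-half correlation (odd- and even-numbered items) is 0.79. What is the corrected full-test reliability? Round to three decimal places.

The full test is twice the length of either half (n = 2).
r_full = 2(0.79) / (1 + 0.79)
       = 1.5800 / 1.7900 = 0.8827

0.883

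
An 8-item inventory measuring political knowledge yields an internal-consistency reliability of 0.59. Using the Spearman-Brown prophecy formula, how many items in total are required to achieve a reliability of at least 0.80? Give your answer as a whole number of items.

Invert Spearman-Brown to solve for n:
n = r_target (1 − r_old) / [ r_old (1 − r_target) ]
n = [0.80 × 0.41] / [0.59 × 0.20]
n = 0.3280 / 0.1180 ≈ 2.7797
Items needed = n × 8 = 2.7797 × 8 ≈ 22.24 → round up to 23

23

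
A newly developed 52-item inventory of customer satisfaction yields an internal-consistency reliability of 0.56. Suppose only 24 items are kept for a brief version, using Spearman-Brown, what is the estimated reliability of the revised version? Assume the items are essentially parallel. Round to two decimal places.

0.37

n = 24/52 = 0.4615
r_new = 0.4615·0.56 / [1 + (0.4615 − 1)·0.56]
     = 0.2584 / 0.6984 = 0.3700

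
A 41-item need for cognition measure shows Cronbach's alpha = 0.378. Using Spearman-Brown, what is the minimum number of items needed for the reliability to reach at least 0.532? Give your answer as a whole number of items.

77

n = 0.532(1 − 0.378) / [0.378(1 − 0.532)]
n = 0.330904 / 0.176904 ≈ 1.8705
1.8705 × 41 = 76.69 → 77 items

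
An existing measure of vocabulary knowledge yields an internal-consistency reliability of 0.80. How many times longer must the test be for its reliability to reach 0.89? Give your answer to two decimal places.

Rearranging the Spearman-Brown formula for n,
n = r*(1 − r) / [ r (1 − r*) ]
n = 0.89(1 − 0.80) / [0.80(1 − 0.89)]
n = 0.1780 / 0.0880 ≈ 2.0227

2.02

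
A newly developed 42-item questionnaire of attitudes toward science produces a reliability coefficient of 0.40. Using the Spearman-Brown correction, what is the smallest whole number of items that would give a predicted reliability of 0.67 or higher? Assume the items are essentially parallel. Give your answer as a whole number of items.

Rearranging the Spearman-Brown formula for n,
n = r*(1 − r) / [ r (1 − r*) ]
n = [0.67 × 0.60] / [0.40 × 0.33]
n = 0.4020 / 0.1320 ≈ 3.0455
Items needed = n × 42 = 3.0455 × 42 ≈ 127.91 → round up to 128

128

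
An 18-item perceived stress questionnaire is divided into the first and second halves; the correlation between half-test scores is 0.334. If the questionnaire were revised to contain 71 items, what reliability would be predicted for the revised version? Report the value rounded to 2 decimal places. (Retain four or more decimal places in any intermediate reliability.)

0.80

Spearman-Brown correction (n = 2): r_full = 2·0.334/(1 + 0.334) = 0.5007
Length factor from 18 to 71 items: n = 71/18 = 3.9444
r_new = n·r_full / (1 + (n − 1)·r_full) = 1.9750 / 2.4743 ≈ 0.7982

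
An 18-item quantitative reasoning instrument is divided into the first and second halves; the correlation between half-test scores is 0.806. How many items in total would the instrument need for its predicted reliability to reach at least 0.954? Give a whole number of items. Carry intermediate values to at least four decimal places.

r_full = 2(0.806)/(1 + 0.806) = 0.8926
n = r_tgt(1 − r_full) / [r_full(1 − r_tgt)] = 0.954 × 0.1074 / (0.8926 × 0.046) ≈ 2.4954
Items = 2.4954 × 18 ≈ 44.92 → 45

45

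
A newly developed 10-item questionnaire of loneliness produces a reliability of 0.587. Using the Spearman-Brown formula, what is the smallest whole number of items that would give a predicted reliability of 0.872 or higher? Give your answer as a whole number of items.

n = 0.872 × (1 − 0.587) / [ 0.587 × (1 − 0.872) ]
n = 0.360136 / 0.075136 ≈ 4.7931
So the test needs 4.7931 × 10 ≈ 47.93 items; rounding up, 48.

48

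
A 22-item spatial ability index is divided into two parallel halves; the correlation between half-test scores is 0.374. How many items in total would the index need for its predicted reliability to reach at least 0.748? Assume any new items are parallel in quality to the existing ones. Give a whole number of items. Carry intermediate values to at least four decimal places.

55

r_full = 2(0.374)/(1 + 0.374) = 0.5444
Solve Spearman-Brown for n: n = 0.748(1 − 0.5444) / [0.5444(1 − 0.748)] = 2.4841
Items = 2.4841 × 22 ≈ 54.65 → 55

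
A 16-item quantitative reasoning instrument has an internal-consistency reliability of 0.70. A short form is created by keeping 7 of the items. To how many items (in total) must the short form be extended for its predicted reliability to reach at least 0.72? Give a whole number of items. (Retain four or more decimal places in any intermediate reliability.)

First, r for the 7-item form: n = 7/16 = 0.4375, so r_7 = 0.4375·0.70/(1 + (0.4375 − 1)·0.70) = 0.5052
Length factor from the short form to reach 0.72: n' = 0.72(1 − 0.5052) / [0.5052(1 − 0.72)] ≈ 2.5185
Total items = 2.5185 × 7 = 17.63, rounded up to 18.

18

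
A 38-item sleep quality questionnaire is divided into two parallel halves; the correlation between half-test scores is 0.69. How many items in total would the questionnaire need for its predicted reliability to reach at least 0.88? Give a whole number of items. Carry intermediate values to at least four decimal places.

63

r_full = 2(0.69)/(1 + 0.69) = 0.8166
n = r_tgt(1 − r_full) / [r_full(1 − r_tgt)] = 0.88 × 0.1834 / (0.8166 × 0.12) ≈ 1.6470
Required items = 1.6470 × 38 = 62.59, so 63 items.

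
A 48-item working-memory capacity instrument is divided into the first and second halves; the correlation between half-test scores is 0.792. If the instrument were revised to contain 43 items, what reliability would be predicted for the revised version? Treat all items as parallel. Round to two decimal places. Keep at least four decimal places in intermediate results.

First correct the split-half correlation to full-test reliability: r_full = 2 × 0.792 / (1 + 0.792) ≈ 0.8839
Then adjust to 43 items: n = 43/48 = 0.8958
r_new = n·r_full / (1 + (n − 1)·r_full) = 0.7918 / 0.9079 ≈ 0.8721

0.87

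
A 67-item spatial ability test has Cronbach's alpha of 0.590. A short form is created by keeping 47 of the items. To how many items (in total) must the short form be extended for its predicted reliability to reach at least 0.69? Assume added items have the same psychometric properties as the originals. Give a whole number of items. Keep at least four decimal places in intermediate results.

Short-form reliability: n = 47/67 = 0.7015; r_47 = n·r/(1+(n−1)r) ≈ 0.5024
Length factor from the short form to reach 0.69: n' = 0.69(1 − 0.5024) / [0.5024(1 − 0.69)] ≈ 2.2045
Total items = 2.2045 × 47 = 103.61, rounded up to 104.

104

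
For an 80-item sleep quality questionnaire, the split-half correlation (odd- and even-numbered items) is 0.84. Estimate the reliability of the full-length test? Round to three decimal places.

Apply the Spearman-Brown correction with n = 2:
r_full = 2r_hh / (1 + r_hh) = 2 × 0.84 / (1 + 0.84)
r_full = 1.6800 / 1.8400 ≈ 0.9130

0.913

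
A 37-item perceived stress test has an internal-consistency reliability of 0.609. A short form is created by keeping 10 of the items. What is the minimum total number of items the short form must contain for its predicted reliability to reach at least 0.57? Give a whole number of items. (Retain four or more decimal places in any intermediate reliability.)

32

First, r for the 10-item form: n = 10/37 = 0.2703, so r_10 = 0.2703·0.609/(1 + (0.2703 − 1)·0.609) = 0.2963
Length factor from the short form to reach 0.57: n' = 0.57(1 − 0.2963) / [0.2963(1 − 0.57)] ≈ 3.1482
Total items = 3.1482 × 10 = 31.48, rounded up to 32.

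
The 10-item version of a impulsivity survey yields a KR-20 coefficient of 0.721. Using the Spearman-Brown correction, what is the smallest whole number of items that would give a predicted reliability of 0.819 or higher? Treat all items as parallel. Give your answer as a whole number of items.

18

Spearman-Brown solved for the length factor n:
n = r_target (1 − r_old) / [ r_old (1 − r_target) ]
n = [0.819 × 0.279] / [0.721 × 0.181]
  = 0.228501 / 0.130501 = 1.7510
Items needed = n × 10 = 1.7510 × 10 ≈ 17.51 → round up to 18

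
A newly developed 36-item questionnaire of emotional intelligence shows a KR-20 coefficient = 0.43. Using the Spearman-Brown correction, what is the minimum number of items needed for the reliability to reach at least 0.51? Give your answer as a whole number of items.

50

Rearranging the Spearman-Brown formula for n,
n = r_target (1 − r_old) / [ r_old (1 − r_target) ]
n = 0.51 × (1 − 0.43) / [ 0.43 × (1 − 0.51) ]
  = 0.2907 / 0.2107 = 1.3797
1.3797 × 36 = 49.67 → 50 items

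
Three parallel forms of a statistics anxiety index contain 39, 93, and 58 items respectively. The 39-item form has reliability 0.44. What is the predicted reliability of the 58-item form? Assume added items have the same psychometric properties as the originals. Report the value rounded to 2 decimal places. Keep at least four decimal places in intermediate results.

Only the ratio of lengths matters: n = 58/39 = 1.4872
r_{58} = n·r / (1 + (n − 1)·r) = 0.6544 / 1.2144 ≈ 0.5389

0.54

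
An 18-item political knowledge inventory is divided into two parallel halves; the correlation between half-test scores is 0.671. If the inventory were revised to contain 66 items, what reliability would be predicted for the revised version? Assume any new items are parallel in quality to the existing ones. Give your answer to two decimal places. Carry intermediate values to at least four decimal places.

First correct the split-half correlation to full-test reliability: r_full = 2 × 0.671 / (1 + 0.671) ≈ 0.8031
Length factor from 18 to 66 items: n = 66/18 = 3.6667
r_new = n·r_full / (1 + (n − 1)·r_full) = 2.9447 / 3.1416 ≈ 0.9373

0.94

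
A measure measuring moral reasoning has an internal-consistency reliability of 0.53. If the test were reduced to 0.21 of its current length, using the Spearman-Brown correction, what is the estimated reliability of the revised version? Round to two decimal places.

r_new = 0.21·0.53 / [1 + (0.21 − 1)·0.53]
     = 0.1113 / 0.5813 = 0.1915

0.19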